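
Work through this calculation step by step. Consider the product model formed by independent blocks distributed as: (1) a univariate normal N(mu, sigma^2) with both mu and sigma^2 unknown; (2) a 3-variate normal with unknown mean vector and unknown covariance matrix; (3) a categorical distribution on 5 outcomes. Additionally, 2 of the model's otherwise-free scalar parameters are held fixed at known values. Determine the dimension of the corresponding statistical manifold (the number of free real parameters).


The dimension of a statistical manifold equals the number of free
(independent) real parameters of the model. For a product of independent
blocks the parameter counts add.
- normal (mu, sigma^2): 2.
- 3-variate normal: 3 (mean) + 3*4/2 = 6 (symmetric covariance) = 9.
- categorical on 5 outcomes (probabilities sum to 1): 5-1 = 4.
Total = 2 + 9 + 4 = 15.
2 parameter(s) fixed at known values: 15 - 2 = 13.
Dimension = 13

13


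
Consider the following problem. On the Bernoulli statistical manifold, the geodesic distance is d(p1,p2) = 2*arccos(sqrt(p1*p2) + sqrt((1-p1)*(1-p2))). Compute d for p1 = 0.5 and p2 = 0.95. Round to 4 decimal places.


Geodesic distance on Bernoulli manifold:
d(p1,p2) = 2*arccos(sqrt(p1*p2) + sqrt((1-p1)*(1-p2))).
sqrt(p1*p2) = sqrt(0.5*0.95) = 0.689202.
sqrt((1-p1)*(1-p2)) = sqrt(0.5*0.05) = 0.158114.
arg = 0.689202 + 0.158114 = 0.847316.
d = 2*arccos(0.847316) = 1.1198

1.1198


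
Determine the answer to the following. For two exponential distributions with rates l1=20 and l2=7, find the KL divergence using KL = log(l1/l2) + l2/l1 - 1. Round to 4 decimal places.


KL divergence for exponential family:
KL = log(l1/l2) + l2/l1 - 1.
log(20/7) = 1.049822.
7/20 = 0.35.
KL = 1.049822 + 0.35 - 1 = 0.3998

0.3998


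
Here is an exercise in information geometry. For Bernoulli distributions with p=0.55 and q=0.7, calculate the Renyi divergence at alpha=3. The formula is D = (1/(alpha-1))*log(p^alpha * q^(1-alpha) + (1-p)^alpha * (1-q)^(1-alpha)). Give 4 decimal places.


Renyi divergence of order alpha between Bernoulli distributions:
D = (1/(alpha-1))*log(p^alpha * q^(1-alpha) + (1-p)^alpha * (1-q)^(1-alpha)).
alpha = 3, p = 0.55, q = 0.7.
p^alpha * q^(1-alpha) = 0.55^3 * 0.7^-2 = 0.339541.
(1-p)^alpha * (1-q)^(1-alpha) = 0.45^3 * 0.3^-2 = 1.0125.
sum = 0.339541 + 1.0125 = 1.352041.
D = (1/2)*log(1.352041) = 0.1508

0.1508


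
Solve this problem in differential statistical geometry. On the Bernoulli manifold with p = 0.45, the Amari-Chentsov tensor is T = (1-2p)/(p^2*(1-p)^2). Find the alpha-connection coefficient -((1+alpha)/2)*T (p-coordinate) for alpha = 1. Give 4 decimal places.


Skewness (Amari-Chentsov) tensor: T = (1-2p)/(p^2*(1-p)^2).
p = 0.45, 1-2p = 0.1, p^2 = 0.2025, (1-p)^2 = 0.3025.
T = 0.1/(0.2025 * 0.3025) = 1.632486.
In the p-coordinate, Gamma^(alpha) = Gamma^(0) - (alpha/2)*T with Gamma^(0) = (1/2)*g'(p) = -T/2,
so Gamma^(alpha) = -((1+alpha)/2)*T.
alpha = 1, -(1+alpha)/2 = -1.0.
Gamma = -1.0 * 1.632486 = -1.6325

-1.6325


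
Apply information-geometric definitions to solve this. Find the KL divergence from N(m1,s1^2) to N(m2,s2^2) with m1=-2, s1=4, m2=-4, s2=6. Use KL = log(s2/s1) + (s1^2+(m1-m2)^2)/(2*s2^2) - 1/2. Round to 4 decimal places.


KL divergence between normal distributions:
KL = log(s2/s1) + (s1^2 + (m1-m2)^2)/(2*s2^2) - 1/2.
log(6/4) = 0.405465.
(4^2 + (-2--4)^2)/(2*6^2) = (16 + 4)/72 = 0.277778.
KL = 0.405465 + 0.277778 - 0.5 = 0.1832

0.1832


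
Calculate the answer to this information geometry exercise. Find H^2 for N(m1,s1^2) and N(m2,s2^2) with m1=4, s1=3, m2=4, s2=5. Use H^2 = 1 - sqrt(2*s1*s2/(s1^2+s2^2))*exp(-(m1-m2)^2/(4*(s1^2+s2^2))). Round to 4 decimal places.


Squared Hellinger distance for Gaussians:
H^2 = 1 - sqrt(2*s1*s2/(s1^2+s2^2)) * exp(-(m1-m2)^2/(4*(s1^2+s2^2))).
s1^2 = 9, s2^2 = 25, s1^2+s2^2 = 34.
sqrt(2*3*5/(34)) = 0.939336.
(m1-m2)^2 = (0)^2 = 0.
exp(-0/(4*34)) = exp(0.0) = 1.0.
H^2 = 1 - 0.939336*1.0 = 0.0607

0.0607


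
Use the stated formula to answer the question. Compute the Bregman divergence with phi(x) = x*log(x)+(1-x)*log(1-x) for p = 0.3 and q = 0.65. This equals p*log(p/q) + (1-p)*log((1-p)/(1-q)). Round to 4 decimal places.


Bregman divergence with negative entropy generator:
D = p*log(p/q) + (1-p)*log((1-p)/(1-q)).
p = 0.3, q = 0.65.
p*log(p/q) = 0.3*log(0.3/0.65) = -0.231957.
(1-p)*log((1-p)/(1-q)) = 0.7*log(0.7/0.35) = 0.485203.
D = -0.231957 + 0.485203 = 0.2532

0.2532


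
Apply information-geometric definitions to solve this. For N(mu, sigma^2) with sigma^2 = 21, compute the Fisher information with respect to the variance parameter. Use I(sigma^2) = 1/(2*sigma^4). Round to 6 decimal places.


Fisher information for variance: I(sigma^2) = 1/(2*sigma^4).
sigma^2 = 21, so sigma^4 = 441.
I = 1/(2*441) = 1/882 = 0.001134

0.001134


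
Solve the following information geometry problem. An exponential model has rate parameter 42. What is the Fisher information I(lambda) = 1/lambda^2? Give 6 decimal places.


Fisher information for exponential: I(lambda) = 1/lambda^2.
lambda = 42, lambda^2 = 1764.
I = 1/1764 = 0.000567

0.000567


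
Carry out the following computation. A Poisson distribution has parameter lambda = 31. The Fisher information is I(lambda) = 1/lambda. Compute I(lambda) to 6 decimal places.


Fisher information for Poisson: I(lambda) = 1/lambda.
lambda = 31.
I(lambda) = 1/31 = 0.032258

0.032258


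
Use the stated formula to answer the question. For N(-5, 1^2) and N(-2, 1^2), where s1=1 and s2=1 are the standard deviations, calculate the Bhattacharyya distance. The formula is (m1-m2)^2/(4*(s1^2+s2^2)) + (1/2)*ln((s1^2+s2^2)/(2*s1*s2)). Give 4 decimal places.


Bhattacharyya distance between two Gaussians:
DB = (m1-m2)^2/(4*(s1^2+s2^2)) + (1/2)*ln((s1^2+s2^2)/(2*s1*s2)).
(m1-m2)^2 = (-3)^2 = 9.
s1^2+s2^2 = 1 + 1 = 2.
term1 = 9/8 = 1.125.
term2 = 0.5*ln(2/2.0) = 0.0.
DB = 1.125 + 0.0 = 1.1250

1.1250


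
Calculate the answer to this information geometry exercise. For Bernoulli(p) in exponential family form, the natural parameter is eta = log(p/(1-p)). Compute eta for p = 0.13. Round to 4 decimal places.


Natural parameter for Bernoulli: eta = log(p/(1-p)).
p = 0.13, 1-p = 0.87.
p/(1-p) = 0.149425.
eta = log(0.149425) = -1.9010

-1.9010


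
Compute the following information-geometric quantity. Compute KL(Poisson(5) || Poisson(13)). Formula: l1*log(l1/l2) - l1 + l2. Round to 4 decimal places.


KL divergence for Poisson:
KL = l1*log(l1/l2) - l1 + l2.
l1 = 5, l2 = 13.
log(5/13) = -0.955511.
l1*log(l1/l2) = 5 * -0.955511 = -4.777557.
KL = -4.777557 - 5 + 13 = 3.2224

3.2224


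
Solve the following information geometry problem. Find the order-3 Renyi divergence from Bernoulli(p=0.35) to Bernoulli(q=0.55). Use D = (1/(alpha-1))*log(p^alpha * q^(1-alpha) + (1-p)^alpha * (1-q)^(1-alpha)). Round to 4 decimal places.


Renyi divergence of order alpha between Bernoulli distributions:
D = (1/(alpha-1))*log(p^alpha * q^(1-alpha) + (1-p)^alpha * (1-q)^(1-alpha)).
alpha = 3, p = 0.35, q = 0.55.
p^alpha * q^(1-alpha) = 0.35^3 * 0.55^-2 = 0.141736.
(1-p)^alpha * (1-q)^(1-alpha) = 0.65^3 * 0.45^-2 = 1.356173.
sum = 0.141736 + 1.356173 = 1.497908.
D = (1/2)*log(1.497908) = 0.2020

0.2020


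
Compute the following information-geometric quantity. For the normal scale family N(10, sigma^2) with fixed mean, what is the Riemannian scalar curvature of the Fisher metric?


This family has a single free parameter, so its statistical manifold
is 1-dimensional. The Riemann curvature tensor of any 1-dimensional
Riemannian manifold vanishes identically, so R = 0.

0


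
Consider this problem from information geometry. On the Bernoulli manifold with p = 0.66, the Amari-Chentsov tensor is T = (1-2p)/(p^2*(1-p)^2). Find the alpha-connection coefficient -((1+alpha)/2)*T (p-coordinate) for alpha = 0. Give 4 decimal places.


Skewness (Amari-Chentsov) tensor: T = (1-2p)/(p^2*(1-p)^2).
p = 0.66, 1-2p = -0.32, p^2 = 0.4356, (1-p)^2 = 0.1156.
T = -0.32/(0.4356 * 0.1156) = -6.354835.
In the p-coordinate, Gamma^(alpha) = Gamma^(0) - (alpha/2)*T with Gamma^(0) = (1/2)*g'(p) = -T/2,
so Gamma^(alpha) = -((1+alpha)/2)*T.
alpha = 0, -(1+alpha)/2 = -0.5.
Gamma = -0.5 * -6.354835 = 3.1774

3.1774


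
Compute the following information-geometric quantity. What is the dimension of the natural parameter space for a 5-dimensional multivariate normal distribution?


Exponential family dimension calculation:
For 5-dim MVN: mean has 5 params, covariance has 5*6/2 = 15 unique entries.
Total dim = 5 + 15 = 20.

20


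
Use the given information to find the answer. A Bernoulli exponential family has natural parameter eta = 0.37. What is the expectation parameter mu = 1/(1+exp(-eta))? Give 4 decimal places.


Dual coordinate (expectation parameter) for Bernoulli:
mu = 1/(1+exp(-eta)).
eta = 0.37.
exp(-eta) = exp(-0.37) = 0.690734.
mu = 1/(1+0.690734) = 0.5915

0.5915


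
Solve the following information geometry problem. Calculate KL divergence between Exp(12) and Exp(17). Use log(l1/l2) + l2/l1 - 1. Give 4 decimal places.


KL divergence for exponential family:
KL = log(l1/l2) + l2/l1 - 1.
log(12/17) = -0.348307.
17/12 = 1.416667.
KL = -0.348307 + 1.416667 - 1 = 0.0684

0.0684


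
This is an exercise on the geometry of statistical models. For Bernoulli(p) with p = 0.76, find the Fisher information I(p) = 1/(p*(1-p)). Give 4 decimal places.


For Bernoulli(p), Fisher information is I(p) = 1/(p*(1-p)).
p = 0.76, 1-p = 0.24.
p*(1-p) = 0.1824.
I(p) = 1/0.1824 = 5.4825

5.4825


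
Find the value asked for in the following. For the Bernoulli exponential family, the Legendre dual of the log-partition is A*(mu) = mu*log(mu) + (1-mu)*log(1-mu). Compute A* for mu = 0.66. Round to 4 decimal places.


Legendre transform for Bernoulli:
A*(mu) = mu*log(mu) + (1-mu)*log(1-mu).
mu = 0.66, 1-mu = 0.34.
mu*log(mu) = 0.66*log(0.66) = -0.27424.
(1-mu)*log(1-mu) = 0.34*log(0.34) = -0.366795.
A* = -0.27424 + -0.366795 = -0.6410

-0.6410


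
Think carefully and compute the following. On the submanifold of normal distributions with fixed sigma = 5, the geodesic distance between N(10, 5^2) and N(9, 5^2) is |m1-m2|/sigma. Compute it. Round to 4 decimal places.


On the fixed-variance normal subfamily, geodesic distance = |m1-m2|/sigma.
|10 - 9| = 1.
sigma = 5.
d = 1/5 = 0.2000

0.2000


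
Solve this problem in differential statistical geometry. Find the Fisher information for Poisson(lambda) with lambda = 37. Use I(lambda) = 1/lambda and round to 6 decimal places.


Fisher information for Poisson: I(lambda) = 1/lambda.
lambda = 37.
I(lambda) = 1/37 = 0.027027

0.027027


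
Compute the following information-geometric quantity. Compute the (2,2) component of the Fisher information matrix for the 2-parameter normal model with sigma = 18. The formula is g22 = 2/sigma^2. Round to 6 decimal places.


For the 2-parameter normal family, the Fisher metric has:
  g11 = 1/sigma^2, g22 = 2/sigma^2.
sigma = 18, sigma^2 = 324.
g22 = 0.006173

0.006173


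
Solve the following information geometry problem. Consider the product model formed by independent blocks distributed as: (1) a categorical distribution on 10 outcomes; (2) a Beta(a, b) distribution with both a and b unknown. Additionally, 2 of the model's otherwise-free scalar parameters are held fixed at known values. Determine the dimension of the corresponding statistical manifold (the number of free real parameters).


The dimension of a statistical manifold equals the number of free
(independent) real parameters of the model. For a product of independent
blocks the parameter counts add.
- categorical on 10 outcomes (probabilities sum to 1): 10-1 = 9.
- Beta (a, b): 2.
Total = 9 + 2 = 11.
2 parameter(s) fixed at known values: 11 - 2 = 9.
Dimension = 9

9


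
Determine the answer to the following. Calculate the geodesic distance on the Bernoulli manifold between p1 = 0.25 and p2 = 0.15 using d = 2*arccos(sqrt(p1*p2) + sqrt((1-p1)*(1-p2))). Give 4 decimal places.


Geodesic distance on Bernoulli manifold:
d(p1,p2) = 2*arccos(sqrt(p1*p2) + sqrt((1-p1)*(1-p2))).
sqrt(p1*p2) = sqrt(0.25*0.15) = 0.193649.
sqrt((1-p1)*(1-p2)) = sqrt(0.75*0.85) = 0.798436.
arg = 0.193649 + 0.798436 = 0.992085.
d = 2*arccos(0.992085) = 0.2518

0.2518


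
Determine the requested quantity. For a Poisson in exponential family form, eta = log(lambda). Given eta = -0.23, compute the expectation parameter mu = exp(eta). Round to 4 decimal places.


Expectation parameter for Poisson exponential family:
mu = exp(eta).
eta = -0.23.
mu = exp(-0.23) = 0.7945

0.7945


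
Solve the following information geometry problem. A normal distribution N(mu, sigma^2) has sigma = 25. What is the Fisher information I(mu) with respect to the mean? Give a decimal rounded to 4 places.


The Fisher information for the mean of a normal distribution is I(mu) = 1/sigma^2.
sigma = 25, so sigma^2 = 625.
I(mu) = 1/625 = 0.0016

0.0016


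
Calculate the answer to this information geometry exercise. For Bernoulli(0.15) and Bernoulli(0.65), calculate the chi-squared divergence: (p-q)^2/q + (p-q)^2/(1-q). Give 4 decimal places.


Chi-squared divergence between Bernoulli distributions:
chi^2 = (p-q)^2/q + (p-q)^2/(1-q).
p = 0.15, q = 0.65, p-q = -0.5.
(p-q)^2 = 0.25.
term1 = 0.25/0.65 = 0.384615.
term2 = 0.25/0.35 = 0.714286.
chi^2 = 0.384615 + 0.714286 = 1.0989

1.0989


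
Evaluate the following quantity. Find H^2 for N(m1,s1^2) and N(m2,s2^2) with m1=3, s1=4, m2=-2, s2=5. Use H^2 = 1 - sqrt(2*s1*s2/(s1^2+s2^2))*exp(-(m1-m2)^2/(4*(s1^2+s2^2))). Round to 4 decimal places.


Squared Hellinger distance for Gaussians:
H^2 = 1 - sqrt(2*s1*s2/(s1^2+s2^2)) * exp(-(m1-m2)^2/(4*(s1^2+s2^2))).
s1^2 = 16, s2^2 = 25, s1^2+s2^2 = 41.
sqrt(2*4*5/(41)) = 0.98773.
(m1-m2)^2 = (5)^2 = 25.
exp(-25/(4*41)) = exp(-0.152439) = 0.858611.
H^2 = 1 - 0.98773*0.858611 = 0.1519

0.1519


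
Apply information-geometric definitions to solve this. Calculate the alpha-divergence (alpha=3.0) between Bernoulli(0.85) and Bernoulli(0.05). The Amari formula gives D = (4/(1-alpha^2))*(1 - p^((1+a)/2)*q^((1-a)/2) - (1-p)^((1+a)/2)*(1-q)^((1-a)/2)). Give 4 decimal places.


Amari alpha-divergence:
D = (4/(1-alpha^2))*(1 - p^((1+a)/2)*q^((1-a)/2) - (1-p)^((1+a)/2)*(1-q)^((1-a)/2)).
alpha = 3.0, p = 0.85, q = 0.05.
e1 = (1+alpha)/2 = 2.0, e2 = (1-alpha)/2 = -1.0.
t1 = p^e1 * q^e2 = 0.85^2.0 * 0.05^-1.0 = 14.45.
t2 = (1-p)^e1 * (1-q)^e2 = 0.15^2.0 * 0.95^-1.0 = 0.023684.
4/(1-alpha^2) = -0.5.
D = -0.5*(1 - 14.45 - 0.023684) = 6.7368

6.7368


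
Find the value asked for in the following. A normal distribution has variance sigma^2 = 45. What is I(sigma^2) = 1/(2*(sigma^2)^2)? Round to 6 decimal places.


Fisher information for variance: I(sigma^2) = 1/(2*sigma^4).
sigma^2 = 45, so sigma^4 = 2025.
I = 1/(2*2025) = 1/4050 = 0.000247

0.000247


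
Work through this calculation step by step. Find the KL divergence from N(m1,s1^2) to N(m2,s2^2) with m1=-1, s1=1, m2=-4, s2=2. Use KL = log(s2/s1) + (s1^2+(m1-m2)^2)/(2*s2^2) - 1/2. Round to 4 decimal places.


KL divergence between normal distributions:
KL = log(s2/s1) + (s1^2 + (m1-m2)^2)/(2*s2^2) - 1/2.
log(2/1) = 0.693147.
(1^2 + (-1--4)^2)/(2*2^2) = (1 + 9)/8 = 1.25.
KL = 0.693147 + 1.25 - 0.5 = 1.4431

1.4431


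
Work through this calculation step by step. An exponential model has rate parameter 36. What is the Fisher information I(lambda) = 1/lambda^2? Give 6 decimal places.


Fisher information for exponential: I(lambda) = 1/lambda^2.
lambda = 36, lambda^2 = 1296.
I = 1/1296 = 0.000772

0.000772


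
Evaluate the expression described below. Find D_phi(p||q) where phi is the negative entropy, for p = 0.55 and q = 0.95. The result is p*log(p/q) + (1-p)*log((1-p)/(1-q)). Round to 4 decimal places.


Bregman divergence with negative entropy generator:
D = p*log(p/q) + (1-p)*log((1-p)/(1-q)).
p = 0.55, q = 0.95.
p*log(p/q) = 0.55*log(0.55/0.95) = -0.300599.
(1-p)*log((1-p)/(1-q)) = 0.45*log(0.45/0.05) = 0.988751.
D = -0.300599 + 0.988751 = 0.6882

0.6882


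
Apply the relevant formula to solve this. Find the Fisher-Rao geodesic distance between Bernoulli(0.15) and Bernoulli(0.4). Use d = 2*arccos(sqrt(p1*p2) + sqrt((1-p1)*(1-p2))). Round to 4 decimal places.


Geodesic distance on Bernoulli manifold:
d(p1,p2) = 2*arccos(sqrt(p1*p2) + sqrt((1-p1)*(1-p2))).
sqrt(p1*p2) = sqrt(0.15*0.4) = 0.244949.
sqrt((1-p1)*(1-p2)) = sqrt(0.85*0.6) = 0.714143.
arg = 0.244949 + 0.714143 = 0.959092.
d = 2*arccos(0.959092) = 0.5740

0.5740


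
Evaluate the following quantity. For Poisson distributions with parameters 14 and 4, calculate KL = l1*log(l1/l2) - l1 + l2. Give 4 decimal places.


KL divergence for Poisson:
KL = l1*log(l1/l2) - l1 + l2.
l1 = 14, l2 = 4.
log(14/4) = 1.252763.
l1*log(l1/l2) = 14 * 1.252763 = 17.538682.
KL = 17.538682 - 14 + 4 = 7.5387

7.5387


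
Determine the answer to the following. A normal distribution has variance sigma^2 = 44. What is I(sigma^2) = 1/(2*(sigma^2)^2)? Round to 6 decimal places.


Fisher information for variance: I(sigma^2) = 1/(2*sigma^4).
sigma^2 = 44, so sigma^4 = 1936.
I = 1/(2*1936) = 1/3872 = 0.000258

0.000258


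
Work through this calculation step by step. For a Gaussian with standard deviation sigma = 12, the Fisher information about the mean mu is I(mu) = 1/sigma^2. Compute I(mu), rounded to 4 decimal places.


The Fisher information for the mean of a normal distribution is I(mu) = 1/sigma^2.
sigma = 12, so sigma^2 = 144.
I(mu) = 1/144 = 0.0069

0.0069


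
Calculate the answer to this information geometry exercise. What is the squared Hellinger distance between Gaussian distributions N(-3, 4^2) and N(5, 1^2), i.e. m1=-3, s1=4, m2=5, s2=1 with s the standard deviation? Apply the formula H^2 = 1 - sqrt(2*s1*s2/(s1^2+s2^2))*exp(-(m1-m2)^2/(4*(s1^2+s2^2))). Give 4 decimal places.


Squared Hellinger distance for Gaussians:
H^2 = 1 - sqrt(2*s1*s2/(s1^2+s2^2)) * exp(-(m1-m2)^2/(4*(s1^2+s2^2))).
s1^2 = 16, s2^2 = 1, s1^2+s2^2 = 17.
sqrt(2*4*1/(17)) = 0.685994.
(m1-m2)^2 = (-8)^2 = 64.
exp(-64/(4*17)) = exp(-0.941176) = 0.390169.
H^2 = 1 - 0.685994*0.390169 = 0.7323

0.7323


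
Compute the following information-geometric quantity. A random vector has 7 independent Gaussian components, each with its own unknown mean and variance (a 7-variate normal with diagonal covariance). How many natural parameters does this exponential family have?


Exponential family dimension calculation:
Each univariate normal has two natural parameters (mu/sigma^2 and -1/(2 sigma^2)).
With 7 independent components, dim = 2 * 7 = 14.

14


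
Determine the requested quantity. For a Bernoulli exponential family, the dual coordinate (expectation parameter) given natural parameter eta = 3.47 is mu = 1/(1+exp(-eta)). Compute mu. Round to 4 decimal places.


Dual coordinate (expectation parameter) for Bernoulli:
mu = 1/(1+exp(-eta)).
eta = 3.47.
exp(-eta) = exp(-3.47) = 0.031117.
mu = 1/(1+0.031117) = 0.9698

0.9698


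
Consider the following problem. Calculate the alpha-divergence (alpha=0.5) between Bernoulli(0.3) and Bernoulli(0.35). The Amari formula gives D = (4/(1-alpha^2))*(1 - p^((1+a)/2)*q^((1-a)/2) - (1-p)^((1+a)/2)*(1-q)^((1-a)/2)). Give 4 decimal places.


Amari alpha-divergence:
D = (4/(1-alpha^2))*(1 - p^((1+a)/2)*q^((1-a)/2) - (1-p)^((1+a)/2)*(1-q)^((1-a)/2)).
alpha = 0.5, p = 0.3, q = 0.35.
e1 = (1+alpha)/2 = 0.75, e2 = (1-alpha)/2 = 0.25.
t1 = p^e1 * q^e2 = 0.3^0.75 * 0.35^0.25 = 0.311787.
t2 = (1-p)^e1 * (1-q)^e2 = 0.7^0.75 * 0.65^0.25 = 0.687151.
4/(1-alpha^2) = 5.333333.
D = 5.333333*(1 - 0.311787 - 0.687151) = 0.0057

0.0057


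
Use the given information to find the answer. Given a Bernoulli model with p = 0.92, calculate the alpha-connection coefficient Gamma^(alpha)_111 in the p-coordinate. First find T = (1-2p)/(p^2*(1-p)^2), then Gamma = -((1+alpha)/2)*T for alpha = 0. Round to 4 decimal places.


Skewness (Amari-Chentsov) tensor: T = (1-2p)/(p^2*(1-p)^2).
p = 0.92, 1-2p = -0.84, p^2 = 0.8464, (1-p)^2 = 0.0064.
T = -0.84/(0.8464 * 0.0064) = -155.068526.
In the p-coordinate, Gamma^(alpha) = Gamma^(0) - (alpha/2)*T with Gamma^(0) = (1/2)*g'(p) = -T/2,
so Gamma^(alpha) = -((1+alpha)/2)*T.
alpha = 0, -(1+alpha)/2 = -0.5.
Gamma = -0.5 * -155.068526 = 77.5343

77.5343


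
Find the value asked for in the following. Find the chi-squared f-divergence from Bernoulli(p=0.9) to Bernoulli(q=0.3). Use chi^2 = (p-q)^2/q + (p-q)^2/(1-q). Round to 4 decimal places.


Chi-squared divergence between Bernoulli distributions:
chi^2 = (p-q)^2/q + (p-q)^2/(1-q).
p = 0.9, q = 0.3, p-q = 0.6.
(p-q)^2 = 0.36.
term1 = 0.36/0.3 = 1.2.
term2 = 0.36/0.7 = 0.514286.
chi^2 = 1.2 + 0.514286 = 1.7143

1.7143


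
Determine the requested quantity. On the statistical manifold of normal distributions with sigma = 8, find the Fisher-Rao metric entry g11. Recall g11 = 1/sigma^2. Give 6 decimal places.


For the 2-parameter normal family, the Fisher metric has:
  g11 = 1/sigma^2, g22 = 2/sigma^2.
sigma = 8, sigma^2 = 64.
g11 = 0.015625

0.015625


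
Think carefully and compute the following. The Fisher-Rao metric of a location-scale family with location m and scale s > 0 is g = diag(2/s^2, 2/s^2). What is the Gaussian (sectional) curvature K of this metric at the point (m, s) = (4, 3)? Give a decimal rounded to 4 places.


The metric has the form g = (A dm^2 + B ds^2)/s^2 with A = 2, B = 2.
Substitute u = sqrt(A/B)*m: g = B*(du^2 + ds^2)/s^2, i.e. B times the
Poincare upper half-plane metric, which has constant Gaussian curvature -1.
Scaling a 2D metric by a constant c divides the Gaussian curvature by c,
so K = -1/B = -1/(2) = -0.5000 everywhere (the point (m, s) = (4, 3) is irrelevant:
the curvature is constant).
The requested Gaussian curvature is K = -0.5000.

-0.5000


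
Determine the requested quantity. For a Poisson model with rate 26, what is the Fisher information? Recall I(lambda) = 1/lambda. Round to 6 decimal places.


Fisher information for Poisson: I(lambda) = 1/lambda.
lambda = 26.
I(lambda) = 1/26 = 0.038462

0.038462


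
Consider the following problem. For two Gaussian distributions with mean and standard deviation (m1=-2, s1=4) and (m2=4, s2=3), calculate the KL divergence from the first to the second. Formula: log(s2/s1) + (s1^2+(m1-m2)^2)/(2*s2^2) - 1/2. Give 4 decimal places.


KL divergence between normal distributions:
KL = log(s2/s1) + (s1^2 + (m1-m2)^2)/(2*s2^2) - 1/2.
log(3/4) = -0.287682.
(4^2 + (-2-4)^2)/(2*3^2) = (16 + 36)/18 = 2.888889.
KL = -0.287682 + 2.888889 - 0.5 = 2.1012

2.1012


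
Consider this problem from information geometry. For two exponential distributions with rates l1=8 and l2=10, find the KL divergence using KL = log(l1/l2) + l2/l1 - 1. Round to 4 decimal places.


KL divergence for exponential family:
KL = log(l1/l2) + l2/l1 - 1.
log(8/10) = -0.223144.
10/8 = 1.25.
KL = -0.223144 + 1.25 - 1 = 0.0269

0.0269


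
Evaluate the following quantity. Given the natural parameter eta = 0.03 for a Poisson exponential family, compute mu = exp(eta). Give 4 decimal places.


Expectation parameter for Poisson exponential family:
mu = exp(eta).
eta = 0.03.
mu = exp(0.03) = 1.0305

1.0305


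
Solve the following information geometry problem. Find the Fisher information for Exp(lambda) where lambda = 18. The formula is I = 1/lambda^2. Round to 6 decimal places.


Fisher information for exponential: I(lambda) = 1/lambda^2.
lambda = 18, lambda^2 = 324.
I = 1/324 = 0.003086

0.003086


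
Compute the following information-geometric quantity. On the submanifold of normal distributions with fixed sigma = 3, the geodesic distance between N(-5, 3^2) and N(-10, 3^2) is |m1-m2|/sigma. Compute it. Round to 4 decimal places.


On the fixed-variance normal subfamily, geodesic distance = |m1-m2|/sigma.
|-5 - -10| = 5.
sigma = 3.
d = 5/3 = 1.6667

1.6667


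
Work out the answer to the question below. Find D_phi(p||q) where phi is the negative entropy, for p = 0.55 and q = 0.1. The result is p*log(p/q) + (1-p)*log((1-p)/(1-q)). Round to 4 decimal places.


Bregman divergence with negative entropy generator:
D = p*log(p/q) + (1-p)*log((1-p)/(1-q)).
p = 0.55, q = 0.1.
p*log(p/q) = 0.55*log(0.55/0.1) = 0.937611.
(1-p)*log((1-p)/(1-q)) = 0.45*log(0.45/0.9) = -0.311916.
D = 0.937611 + -0.311916 = 0.6257

0.6257


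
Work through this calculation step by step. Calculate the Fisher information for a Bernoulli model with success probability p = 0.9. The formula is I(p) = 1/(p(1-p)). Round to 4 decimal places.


For Bernoulli(p), Fisher information is I(p) = 1/(p*(1-p)).
p = 0.9, 1-p = 0.1.
p*(1-p) = 0.09.
I(p) = 1/0.09 = 11.1111

11.1111


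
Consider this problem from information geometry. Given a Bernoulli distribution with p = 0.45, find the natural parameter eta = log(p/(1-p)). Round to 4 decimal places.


Natural parameter for Bernoulli: eta = log(p/(1-p)).
p = 0.45, 1-p = 0.55.
p/(1-p) = 0.818182.
eta = log(0.818182) = -0.2007

-0.2007


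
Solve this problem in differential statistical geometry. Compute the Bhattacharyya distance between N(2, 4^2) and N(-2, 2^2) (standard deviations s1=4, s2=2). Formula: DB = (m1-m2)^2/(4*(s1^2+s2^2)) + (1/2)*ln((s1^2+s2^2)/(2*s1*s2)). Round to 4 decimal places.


Bhattacharyya distance between two Gaussians:
DB = (m1-m2)^2/(4*(s1^2+s2^2)) + (1/2)*ln((s1^2+s2^2)/(2*s1*s2)).
(m1-m2)^2 = (4)^2 = 16.
s1^2+s2^2 = 16 + 4 = 20.
term1 = 16/80 = 0.2.
term2 = 0.5*ln(20/16.0) = 0.111572.
DB = 0.2 + 0.111572 = 0.3116

0.3116


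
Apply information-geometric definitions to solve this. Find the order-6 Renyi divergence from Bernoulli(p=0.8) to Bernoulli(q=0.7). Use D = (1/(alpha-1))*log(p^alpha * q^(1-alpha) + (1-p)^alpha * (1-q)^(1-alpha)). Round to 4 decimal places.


Renyi divergence of order alpha between Bernoulli distributions:
D = (1/(alpha-1))*log(p^alpha * q^(1-alpha) + (1-p)^alpha * (1-q)^(1-alpha)).
alpha = 6, p = 0.8, q = 0.7.
p^alpha * q^(1-alpha) = 0.8^6 * 0.7^-5 = 1.559731.
(1-p)^alpha * (1-q)^(1-alpha) = 0.2^6 * 0.3^-5 = 0.026337.
sum = 1.559731 + 0.026337 = 1.586069.
D = (1/5)*log(1.586069) = 0.0923

0.0923


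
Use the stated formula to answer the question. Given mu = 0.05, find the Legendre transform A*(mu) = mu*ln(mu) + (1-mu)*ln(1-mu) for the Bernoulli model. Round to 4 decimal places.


Legendre transform for Bernoulli:
A*(mu) = mu*log(mu) + (1-mu)*log(1-mu).
mu = 0.05, 1-mu = 0.95.
mu*log(mu) = 0.05*log(0.05) = -0.149787.
(1-mu)*log(1-mu) = 0.95*log(0.95) = -0.048729.
A* = -0.149787 + -0.048729 = -0.1985

-0.1985


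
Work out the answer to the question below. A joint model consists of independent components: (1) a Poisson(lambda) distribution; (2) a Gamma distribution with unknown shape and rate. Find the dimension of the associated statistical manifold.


The dimension of a statistical manifold equals the number of free
(independent) real parameters of the model. For a product of independent
blocks the parameter counts add.
- Poisson (lambda): 1.
- Gamma (shape, rate): 2.
Total = 1 + 2 = 3.
Dimension = 3

3


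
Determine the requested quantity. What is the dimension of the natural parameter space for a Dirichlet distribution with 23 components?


Exponential family dimension calculation:
Dirichlet with 23 components has 23 natural parameters.

23


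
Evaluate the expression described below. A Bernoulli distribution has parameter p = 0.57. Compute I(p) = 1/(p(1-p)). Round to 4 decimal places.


For Bernoulli(p), Fisher information is I(p) = 1/(p*(1-p)).
p = 0.57, 1-p = 0.43.
p*(1-p) = 0.2451.
I(p) = 1/0.2451 = 4.0800

4.0800


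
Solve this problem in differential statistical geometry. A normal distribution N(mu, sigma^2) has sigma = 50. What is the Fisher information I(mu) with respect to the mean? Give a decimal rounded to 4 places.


The Fisher information for the mean of a normal distribution is I(mu) = 1/sigma^2.
sigma = 50, so sigma^2 = 2500.
I(mu) = 1/2500 = 0.0004

0.0004


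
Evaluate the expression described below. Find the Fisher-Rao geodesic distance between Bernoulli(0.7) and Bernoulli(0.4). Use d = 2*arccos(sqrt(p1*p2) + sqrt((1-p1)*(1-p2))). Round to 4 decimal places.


Geodesic distance on Bernoulli manifold:
d(p1,p2) = 2*arccos(sqrt(p1*p2) + sqrt((1-p1)*(1-p2))).
sqrt(p1*p2) = sqrt(0.7*0.4) = 0.52915.
sqrt((1-p1)*(1-p2)) = sqrt(0.3*0.6) = 0.424264.
arg = 0.52915 + 0.424264 = 0.953414.
d = 2*arccos(0.953414) = 0.6129

0.6129


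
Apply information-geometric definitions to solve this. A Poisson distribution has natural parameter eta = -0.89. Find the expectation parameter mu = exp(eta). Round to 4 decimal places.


Expectation parameter for Poisson exponential family:
mu = exp(eta).
eta = -0.89.
mu = exp(-0.89) = 0.4107

0.4107


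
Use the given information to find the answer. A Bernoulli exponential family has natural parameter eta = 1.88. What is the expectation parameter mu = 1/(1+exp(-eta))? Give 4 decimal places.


Dual coordinate (expectation parameter) for Bernoulli:
mu = 1/(1+exp(-eta)).
eta = 1.88.
exp(-eta) = exp(-1.88) = 0.15259.
mu = 1/(1+0.15259) = 0.8676

0.8676


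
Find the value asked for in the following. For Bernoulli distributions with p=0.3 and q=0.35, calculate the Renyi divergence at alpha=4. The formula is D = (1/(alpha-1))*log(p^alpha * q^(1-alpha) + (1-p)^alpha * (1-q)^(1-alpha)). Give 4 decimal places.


Renyi divergence of order alpha between Bernoulli distributions:
D = (1/(alpha-1))*log(p^alpha * q^(1-alpha) + (1-p)^alpha * (1-q)^(1-alpha)).
alpha = 4, p = 0.3, q = 0.35.
p^alpha * q^(1-alpha) = 0.3^4 * 0.35^-3 = 0.188921.
(1-p)^alpha * (1-q)^(1-alpha) = 0.7^4 * 0.65^-3 = 0.874283.
sum = 0.188921 + 0.874283 = 1.063204.
D = (1/3)*log(1.063204) = 0.0204

0.0204


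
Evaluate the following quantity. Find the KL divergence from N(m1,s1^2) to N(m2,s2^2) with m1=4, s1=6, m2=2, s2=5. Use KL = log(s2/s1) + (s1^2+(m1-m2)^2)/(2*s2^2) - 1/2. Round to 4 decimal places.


KL divergence between normal distributions:
KL = log(s2/s1) + (s1^2 + (m1-m2)^2)/(2*s2^2) - 1/2.
log(5/6) = -0.182322.
(6^2 + (4-2)^2)/(2*5^2) = (36 + 4)/50 = 0.8.
KL = -0.182322 + 0.8 - 0.5 = 0.1177

0.1177


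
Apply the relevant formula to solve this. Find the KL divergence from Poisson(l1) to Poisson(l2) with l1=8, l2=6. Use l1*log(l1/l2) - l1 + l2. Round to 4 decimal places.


KL divergence for Poisson:
KL = l1*log(l1/l2) - l1 + l2.
l1 = 8, l2 = 6.
log(8/6) = 0.287682.
l1*log(l1/l2) = 8 * 0.287682 = 2.301457.
KL = 2.301457 - 8 + 6 = 0.3015

0.3015


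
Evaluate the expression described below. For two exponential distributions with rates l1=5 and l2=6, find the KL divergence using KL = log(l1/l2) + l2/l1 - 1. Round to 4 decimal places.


KL divergence for exponential family:
KL = log(l1/l2) + l2/l1 - 1.
log(5/6) = -0.182322.
6/5 = 1.2.
KL = -0.182322 + 1.2 - 1 = 0.0177

0.0177


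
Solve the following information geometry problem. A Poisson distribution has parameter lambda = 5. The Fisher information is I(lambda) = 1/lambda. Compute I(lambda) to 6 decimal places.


Fisher information for Poisson: I(lambda) = 1/lambda.
lambda = 5.
I(lambda) = 1/5 = 0.200000

0.200000


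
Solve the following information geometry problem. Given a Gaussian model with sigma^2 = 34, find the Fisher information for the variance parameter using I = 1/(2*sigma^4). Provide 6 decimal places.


Fisher information for variance: I(sigma^2) = 1/(2*sigma^4).
sigma^2 = 34, so sigma^4 = 1156.
I = 1/(2*1156) = 1/2312 = 0.000433

0.000433


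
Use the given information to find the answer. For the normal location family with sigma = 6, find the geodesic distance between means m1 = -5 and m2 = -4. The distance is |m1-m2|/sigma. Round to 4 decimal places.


On the fixed-variance normal subfamily, geodesic distance = |m1-m2|/sigma.
|-5 - -4| = 1.
sigma = 6.
d = 1/6 = 0.1667

0.1667


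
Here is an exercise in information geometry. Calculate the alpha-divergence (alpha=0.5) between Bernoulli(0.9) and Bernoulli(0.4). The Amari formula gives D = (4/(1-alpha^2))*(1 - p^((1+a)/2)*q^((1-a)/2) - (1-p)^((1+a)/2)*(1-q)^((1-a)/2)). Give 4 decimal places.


Amari alpha-divergence:
D = (4/(1-alpha^2))*(1 - p^((1+a)/2)*q^((1-a)/2) - (1-p)^((1+a)/2)*(1-q)^((1-a)/2)).
alpha = 0.5, p = 0.9, q = 0.4.
e1 = (1+alpha)/2 = 0.75, e2 = (1-alpha)/2 = 0.25.
t1 = p^e1 * q^e2 = 0.9^0.75 * 0.4^0.25 = 0.734847.
t2 = (1-p)^e1 * (1-q)^e2 = 0.1^0.75 * 0.6^0.25 = 0.156508.
4/(1-alpha^2) = 5.333333.
D = 5.333333*(1 - 0.734847 - 0.156508) = 0.5794

0.5794


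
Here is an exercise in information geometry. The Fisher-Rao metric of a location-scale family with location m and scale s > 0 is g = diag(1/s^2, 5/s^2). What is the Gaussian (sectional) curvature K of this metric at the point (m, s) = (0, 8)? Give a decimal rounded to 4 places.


The metric has the form g = (A dm^2 + B ds^2)/s^2 with A = 1, B = 5.
Substitute u = sqrt(A/B)*m: g = B*(du^2 + ds^2)/s^2, i.e. B times the
Poincare upper half-plane metric, which has constant Gaussian curvature -1.
Scaling a 2D metric by a constant c divides the Gaussian curvature by c,
so K = -1/B = -1/(5) = -0.2000 everywhere (the point (m, s) = (0, 8) is irrelevant:
the curvature is constant).
The requested Gaussian curvature is K = -0.2000.

-0.2000


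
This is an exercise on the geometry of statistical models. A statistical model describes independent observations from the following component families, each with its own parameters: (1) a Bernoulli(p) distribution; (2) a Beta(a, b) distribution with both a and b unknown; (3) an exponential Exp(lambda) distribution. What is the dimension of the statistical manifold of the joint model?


The dimension of a statistical manifold equals the number of free
(independent) real parameters of the model. For a product of independent
blocks the parameter counts add.
- Bernoulli (p): 1.
- Beta (a, b): 2.
- exponential (lambda): 1.
Total = 1 + 2 + 1 = 4.
Dimension = 4

4


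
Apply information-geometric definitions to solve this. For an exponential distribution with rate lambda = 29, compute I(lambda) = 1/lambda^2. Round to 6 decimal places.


Fisher information for exponential: I(lambda) = 1/lambda^2.
lambda = 29, lambda^2 = 841.
I = 1/841 = 0.001189

0.001189


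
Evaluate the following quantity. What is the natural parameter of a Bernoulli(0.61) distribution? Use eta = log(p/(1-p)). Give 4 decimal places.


Natural parameter for Bernoulli: eta = log(p/(1-p)).
p = 0.61, 1-p = 0.39.
p/(1-p) = 1.564103.
eta = log(1.564103) = 0.4473

0.4473


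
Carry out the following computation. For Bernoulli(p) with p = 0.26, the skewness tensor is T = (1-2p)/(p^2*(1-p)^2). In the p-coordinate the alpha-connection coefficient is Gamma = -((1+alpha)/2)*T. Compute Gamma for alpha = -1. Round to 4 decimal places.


Skewness (Amari-Chentsov) tensor: T = (1-2p)/(p^2*(1-p)^2).
p = 0.26, 1-2p = 0.48, p^2 = 0.0676, (1-p)^2 = 0.5476.
T = 0.48/(0.0676 * 0.5476) = 12.966749.
In the p-coordinate, Gamma^(alpha) = Gamma^(0) - (alpha/2)*T with Gamma^(0) = (1/2)*g'(p) = -T/2,
so Gamma^(alpha) = -((1+alpha)/2)*T.
alpha = -1, -(1+alpha)/2 = 0.0.
Gamma = 0.0 * 12.966749 = 0.0000

0.0000


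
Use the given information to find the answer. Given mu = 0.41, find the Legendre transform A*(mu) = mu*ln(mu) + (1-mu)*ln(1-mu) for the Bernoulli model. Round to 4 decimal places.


Legendre transform for Bernoulli:
A*(mu) = mu*log(mu) + (1-mu)*log(1-mu).
mu = 0.41, 1-mu = 0.59.
mu*log(mu) = 0.41*log(0.41) = -0.365555.
(1-mu)*log(1-mu) = 0.59*log(0.59) = -0.311303.
A* = -0.365555 + -0.311303 = -0.6769

-0.6769


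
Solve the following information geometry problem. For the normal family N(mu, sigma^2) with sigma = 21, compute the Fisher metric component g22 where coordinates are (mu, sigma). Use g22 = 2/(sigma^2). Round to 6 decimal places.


For the 2-parameter normal family, the Fisher metric has:
  g11 = 1/sigma^2, g22 = 2/sigma^2.
sigma = 21, sigma^2 = 441.
g22 = 0.004535

0.004535


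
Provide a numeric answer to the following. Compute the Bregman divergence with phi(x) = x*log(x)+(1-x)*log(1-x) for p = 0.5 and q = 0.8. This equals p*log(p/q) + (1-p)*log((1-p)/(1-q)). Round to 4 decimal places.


Bregman divergence with negative entropy generator:
D = p*log(p/q) + (1-p)*log((1-p)/(1-q)).
p = 0.5, q = 0.8.
p*log(p/q) = 0.5*log(0.5/0.8) = -0.235002.
(1-p)*log((1-p)/(1-q)) = 0.5*log(0.5/0.2) = 0.458145.
D = -0.235002 + 0.458145 = 0.2231

0.2231


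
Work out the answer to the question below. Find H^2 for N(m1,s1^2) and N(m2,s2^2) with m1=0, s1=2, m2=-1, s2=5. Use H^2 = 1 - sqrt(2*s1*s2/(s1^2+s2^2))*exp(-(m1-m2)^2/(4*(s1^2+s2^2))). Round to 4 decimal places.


Squared Hellinger distance for Gaussians:
H^2 = 1 - sqrt(2*s1*s2/(s1^2+s2^2)) * exp(-(m1-m2)^2/(4*(s1^2+s2^2))).
s1^2 = 4, s2^2 = 25, s1^2+s2^2 = 29.
sqrt(2*2*5/(29)) = 0.830455.
(m1-m2)^2 = (1)^2 = 1.
exp(-1/(4*29)) = exp(-0.008621) = 0.991416.
H^2 = 1 - 0.830455*0.991416 = 0.1767

0.1767


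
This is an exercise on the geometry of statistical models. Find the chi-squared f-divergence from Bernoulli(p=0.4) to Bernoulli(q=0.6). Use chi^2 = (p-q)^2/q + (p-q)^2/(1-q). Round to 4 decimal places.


Chi-squared divergence between Bernoulli distributions:
chi^2 = (p-q)^2/q + (p-q)^2/(1-q).
p = 0.4, q = 0.6, p-q = -0.2.
(p-q)^2 = 0.04.
term1 = 0.04/0.6 = 0.066667.
term2 = 0.04/0.4 = 0.1.
chi^2 = 0.066667 + 0.1 = 0.1667

0.1667


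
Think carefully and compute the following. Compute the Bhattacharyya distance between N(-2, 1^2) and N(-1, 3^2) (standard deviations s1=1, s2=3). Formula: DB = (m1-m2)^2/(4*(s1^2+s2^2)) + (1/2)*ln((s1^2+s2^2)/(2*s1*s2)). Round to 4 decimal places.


Bhattacharyya distance between two Gaussians:
DB = (m1-m2)^2/(4*(s1^2+s2^2)) + (1/2)*ln((s1^2+s2^2)/(2*s1*s2)).
(m1-m2)^2 = (-1)^2 = 1.
s1^2+s2^2 = 1 + 9 = 10.
term1 = 1/40 = 0.025.
term2 = 0.5*ln(10/6.0) = 0.255413.
DB = 0.025 + 0.255413 = 0.2804

0.2804


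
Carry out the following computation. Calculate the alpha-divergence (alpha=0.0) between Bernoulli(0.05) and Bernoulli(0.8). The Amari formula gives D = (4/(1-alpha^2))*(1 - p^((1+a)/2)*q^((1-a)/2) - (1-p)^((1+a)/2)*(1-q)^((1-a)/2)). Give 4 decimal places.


Amari alpha-divergence:
D = (4/(1-alpha^2))*(1 - p^((1+a)/2)*q^((1-a)/2) - (1-p)^((1+a)/2)*(1-q)^((1-a)/2)).
alpha = 0.0, p = 0.05, q = 0.8.
e1 = (1+alpha)/2 = 0.5, e2 = (1-alpha)/2 = 0.5.
t1 = p^e1 * q^e2 = 0.05^0.5 * 0.8^0.5 = 0.2.
t2 = (1-p)^e1 * (1-q)^e2 = 0.95^0.5 * 0.2^0.5 = 0.43589.
4/(1-alpha^2) = 4.0.
D = 4.0*(1 - 0.2 - 0.43589) = 1.4564

1.4564


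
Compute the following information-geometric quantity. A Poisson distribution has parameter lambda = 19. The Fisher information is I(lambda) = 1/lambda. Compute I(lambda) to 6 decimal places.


Fisher information for Poisson: I(lambda) = 1/lambda.
lambda = 19.
I(lambda) = 1/19 = 0.052632

0.052632


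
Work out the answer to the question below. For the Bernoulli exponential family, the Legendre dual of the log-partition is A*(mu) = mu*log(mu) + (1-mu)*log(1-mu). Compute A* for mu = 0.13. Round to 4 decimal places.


Legendre transform for Bernoulli:
A*(mu) = mu*log(mu) + (1-mu)*log(1-mu).
mu = 0.13, 1-mu = 0.87.
mu*log(mu) = 0.13*log(0.13) = -0.265229.
(1-mu)*log(1-mu) = 0.87*log(0.87) = -0.121158.
A* = -0.265229 + -0.121158 = -0.3864

-0.3864


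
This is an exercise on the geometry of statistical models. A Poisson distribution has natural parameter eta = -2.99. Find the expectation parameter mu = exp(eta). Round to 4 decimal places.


Expectation parameter for Poisson exponential family:
mu = exp(eta).
eta = -2.99.
mu = exp(-2.99) = 0.0503

0.0503


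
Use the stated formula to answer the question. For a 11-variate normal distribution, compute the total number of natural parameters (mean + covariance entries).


Exponential family dimension calculation:
For 11-dim MVN: mean has 11 params, covariance has 11*12/2 = 66 unique entries.
Total dim = 11 + 66 = 77.

77


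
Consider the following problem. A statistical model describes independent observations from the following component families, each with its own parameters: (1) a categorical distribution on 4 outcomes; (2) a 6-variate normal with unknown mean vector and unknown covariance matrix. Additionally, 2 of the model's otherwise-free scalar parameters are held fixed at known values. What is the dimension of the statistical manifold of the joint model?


The dimension of a statistical manifold equals the number of free
(independent) real parameters of the model. For a product of independent
blocks the parameter counts add.
- categorical on 4 outcomes (probabilities sum to 1): 4-1 = 3.
- 6-variate normal: 6 (mean) + 6*7/2 = 21 (symmetric covariance) = 27.
Total = 3 + 27 = 30.
2 parameter(s) fixed at known values: 30 - 2 = 28.
Dimension = 28

28
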